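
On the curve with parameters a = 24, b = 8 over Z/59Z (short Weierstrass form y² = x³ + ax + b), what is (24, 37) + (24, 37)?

tangent at (24, 37): λ = (3·24² + 24)/(2·37) ≡ 41/15. 15⁻¹ ≡ 4 (mod 59) since 15·4 = 60 ≡ 1, so λ ≡ 41·4 ≡ 46.
  x = λ² - 24 - 24 = 2116 - 48 ≡ 3; y = λ·(24 - 3) - 37 ≡ 44. → (3, 44)

(3, 44)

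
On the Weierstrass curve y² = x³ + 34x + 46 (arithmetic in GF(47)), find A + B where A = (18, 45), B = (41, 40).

(18, 45) + (41, 40). λ = (40 - 45)/(41 - 18) ≡ 42/23 mod 47. 23⁻¹ ≡ 45 (mod 47) since 23·45 = 1035 ≡ 1, so λ ≡ 10.
  x = λ² - 18 - 41 = 100 - 59 ≡ 41; y = λ·(18 - 41) - 45 ≡ 7. → (41, 7)

(41, 7)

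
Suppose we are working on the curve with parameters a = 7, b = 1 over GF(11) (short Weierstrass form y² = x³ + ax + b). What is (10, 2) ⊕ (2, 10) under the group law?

(0, 10)

(10, 2) + (2, 10). λ = (10 - 2)/(2 - 10) ≡ 8/3 mod 11. 3⁻¹ ≡ 4 (mod 11) since 3·4 = 12 ≡ 1, so λ ≡ 10.
  x = λ² - 10 - 2 = 100 - 12 ≡ 0; y = λ·(10 - 0) - 2 ≡ 10. → (0, 10)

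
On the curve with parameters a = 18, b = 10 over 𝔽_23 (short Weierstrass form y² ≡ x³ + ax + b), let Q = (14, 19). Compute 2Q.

(19, 9)

tangent at (14, 19): λ = (3·14² + 18)/(2·19) ≡ 8/15. 15⁻¹ ≡ 20 (mod 23) since 15·20 = 300 ≡ 1, so λ ≡ 8·20 ≡ 22.
  x = λ² - 14 - 14 = 484 - 28 ≡ 19; y = λ·(14 - 19) - 19 ≡ 9. → (19, 9)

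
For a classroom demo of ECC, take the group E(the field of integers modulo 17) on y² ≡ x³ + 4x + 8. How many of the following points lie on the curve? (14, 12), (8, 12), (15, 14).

2

(14, 12): 12² ≡ 8, rhs ≡ 3 → off.
(8, 12): 12² ≡ 8, rhs ≡ 8 → on.
(15, 14): 14² ≡ 9, rhs ≡ 9 → on.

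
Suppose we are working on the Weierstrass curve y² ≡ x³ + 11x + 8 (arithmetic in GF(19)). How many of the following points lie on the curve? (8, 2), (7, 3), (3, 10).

(8, 2): 2² ≡ 4, rhs ≡ 0 → off.
(7, 3): 3² ≡ 9, rhs ≡ 10 → off.
(3, 10): 10² ≡ 5, rhs ≡ 11 → off.

0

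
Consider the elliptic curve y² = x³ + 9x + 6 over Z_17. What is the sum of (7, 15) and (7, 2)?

O

The two points share x = 7 and their y-coordinates satisfy 15 + 2 ≡ 0 (mod 17), so they are inverses. Their sum is the point at infinity.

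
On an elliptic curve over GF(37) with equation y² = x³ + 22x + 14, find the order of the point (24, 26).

2P: tangent at (24, 26): λ = (3·24² + 22)/(2·26) ≡ 11/15. 15⁻¹ ≡ 5 (mod 37), so λ ≡ 11·5 ≡ 18.
  x = λ² - 24 - 24 = 324 - 48 ≡ 17; y = λ·(24 - 17) - 26 ≡ 26. → (17, 26)
3P: (17, 26) + (24, 26). λ = (26 - 26)/(24 - 17) ≡ 0/7 mod 37. 7⁻¹ ≡ 16 (mod 37) since 7·16 = 112 ≡ 1, so λ ≡ 0.
  x = λ² - 17 - 24 = 0 - 41 ≡ 33; y = λ·(17 - 33) - 26 ≡ 11. → (33, 11)
4P: (33, 11) + (24, 26). λ = (26 - 11)/(24 - 33) ≡ 15/28 mod 37. 28⁻¹ ≡ 4 (mod 37) since 28·4 = 112 ≡ 1, so λ ≡ 23.
  x = λ² - 33 - 24 = 529 - 57 ≡ 28; y = λ·(33 - 28) - 11 ≡ 30. → (28, 30)
5P: (28, 30) + (24, 26). λ = (26 - 30)/(24 - 28) ≡ 33/33 mod 37. 33⁻¹ ≡ 9 (mod 37), so λ ≡ 1.
  x = λ² - 28 - 24 = 1 - 52 ≡ 23; y = λ·(28 - 23) - 30 ≡ 12. → (23, 12)
6P: (23, 12) + (24, 26). λ = (26 - 12)/(24 - 23) ≡ 14/1 mod 37. 1⁻¹ ≡ 1 (mod 37) since 1·1 = 1 ≡ 1, so λ ≡ 14.
  x = λ² - 23 - 24 = 196 - 47 ≡ 1; y = λ·(23 - 1) - 12 ≡ 0. → (1, 0)
7P: (1, 0) + (24, 26). λ = (26 - 0)/(24 - 1) ≡ 26/23 mod 37. 23⁻¹ ≡ 29 (mod 37) since 23·29 = 667 ≡ 1, so λ ≡ 14.
  x = λ² - 1 - 24 = 196 - 25 ≡ 23; y = λ·(1 - 23) - 0 ≡ 25. → (23, 25)
8P: (23, 25) + (24, 26). λ = (26 - 25)/(24 - 23) ≡ 1/1 mod 37. 1⁻¹ ≡ 1 (mod 37) since 1·1 = 1 ≡ 1, so λ ≡ 1.
  x = λ² - 23 - 24 = 1 - 47 ≡ 28; y = λ·(23 - 28) - 25 ≡ 7. → (28, 7)
9P: (28, 7) + (24, 26). λ = (26 - 7)/(24 - 28) ≡ 19/33 mod 37. 33⁻¹ ≡ 9 (mod 37) since 33·9 = 297 ≡ 1, so λ ≡ 23.
  x = λ² - 28 - 24 = 529 - 52 ≡ 33; y = λ·(28 - 33) - 7 ≡ 26. → (33, 26)
10P: (33, 26) + (24, 26). λ = (26 - 26)/(24 - 33) ≡ 0/28 mod 37. 28⁻¹ ≡ 4 (mod 37) since 28·4 = 112 ≡ 1, so λ ≡ 0.
  x = λ² - 33 - 24 = 0 - 57 ≡ 17; y = λ·(33 - 17) - 26 ≡ 11. → (17, 11)
11P: (17, 11) + (24, 26). λ = (26 - 11)/(24 - 17) ≡ 15/7 mod 37. 7⁻¹ ≡ 16 (mod 37), so λ ≡ 18.
  x = λ² - 17 - 24 = 324 - 41 ≡ 24; y = λ·(17 - 24) - 11 ≡ 11. → (24, 11)
12P: (24, 11) + (24, 26): same x and y₁ ≡ -y₂, so the sum is O.
12P = O, so the order is 12.

12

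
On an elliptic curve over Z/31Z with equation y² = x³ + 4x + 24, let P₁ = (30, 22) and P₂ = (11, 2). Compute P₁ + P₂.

(30, 22) + (11, 2). λ = (2 - 22)/(11 - 30) ≡ 11/12 mod 31. 12⁻¹ ≡ 13 (mod 31), so λ ≡ 19.
  x = λ² - 30 - 11 = 361 - 41 ≡ 10; y = λ·(30 - 10) - 22 ≡ 17. → (10, 17)

(10, 17)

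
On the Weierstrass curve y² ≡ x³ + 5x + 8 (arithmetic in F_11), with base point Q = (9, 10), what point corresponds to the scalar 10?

Double-and-add on 10 = (1010)₂. Start with Q = (9, 10) for the leading 1-bit.
double: tangent at (9, 10): λ = (3·9² + 5)/(2·10) ≡ 6/9. 9⁻¹ ≡ 5 (mod 11) since 9·5 = 45 ≡ 1, so λ ≡ 6·5 ≡ 8.
  x = λ² - 9 - 9 = 64 - 18 ≡ 2; y = λ·(9 - 2) - 10 ≡ 2. → (2, 2)
double: tangent at (2, 2): λ = (3·2² + 5)/(2·2) ≡ 6/4. 4⁻¹ ≡ 3 (mod 11), so λ ≡ 6·3 ≡ 7.
  x = λ² - 2 - 2 = 49 - 4 ≡ 1; y = λ·(2 - 1) - 2 ≡ 5. → (1, 5)
add Q: (1, 5) + (9, 10). λ = (10 - 5)/(9 - 1) ≡ 5/8 mod 11. 8⁻¹ ≡ 7 (mod 11), so λ ≡ 2.
  x = λ² - 1 - 9 = 4 - 10 ≡ 5; y = λ·(1 - 5) - 5 ≡ 9. → (5, 9)
double: tangent at (5, 9): λ = (3·5² + 5)/(2·9) ≡ 3/7. 7⁻¹ ≡ 8 (mod 11), so λ ≡ 3·8 ≡ 2.
  x = λ² - 5 - 5 = 4 - 10 ≡ 5; y = λ·(5 - 5) - 9 ≡ 2. → (5, 2)

(5, 2)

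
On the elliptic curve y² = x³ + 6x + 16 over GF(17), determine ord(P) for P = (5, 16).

2P: tangent at (5, 16): λ = (3·5² + 6)/(2·16) ≡ 13/15. 15⁻¹ ≡ 8 (mod 17), so λ ≡ 13·8 ≡ 2.
  x = λ² - 5 - 5 = 4 - 10 ≡ 11; y = λ·(5 - 11) - 16 ≡ 6. → (11, 6)
3P: (11, 6) + (5, 16). λ = (16 - 6)/(5 - 11) ≡ 10/11 mod 17. 11⁻¹ ≡ 14 (mod 17) since 11·14 = 154 ≡ 1, so λ ≡ 4.
  x = λ² - 11 - 5 = 16 - 16 ≡ 0; y = λ·(11 - 0) - 6 ≡ 4. → (0, 4)
4P: (0, 4) + (5, 16). λ = (16 - 4)/(5 - 0) ≡ 12/5 mod 17. 5⁻¹ ≡ 7 (mod 17) since 5·7 = 35 ≡ 1, so λ ≡ 16.
  x = λ² - 0 - 5 = 256 - 5 ≡ 13; y = λ·(0 - 13) - 4 ≡ 9. → (13, 9)
5P: (13, 9) + (5, 16). λ = (16 - 9)/(5 - 13) ≡ 7/9 mod 17. 9⁻¹ ≡ 2 (mod 17) since 9·2 = 18 ≡ 1, so λ ≡ 14.
  x = λ² - 13 - 5 = 196 - 18 ≡ 8; y = λ·(13 - 8) - 9 ≡ 10. → (8, 10)
6P: (8, 10) + (5, 16). λ = (16 - 10)/(5 - 8) ≡ 6/14 mod 17. 14⁻¹ ≡ 11 (mod 17) since 14·11 = 154 ≡ 1, so λ ≡ 15.
  x = λ² - 8 - 5 = 225 - 13 ≡ 8; y = λ·(8 - 8) - 10 ≡ 7. → (8, 7)
7P: (8, 7) + (5, 16). λ = (16 - 7)/(5 - 8) ≡ 9/14 mod 17. 14⁻¹ ≡ 11 (mod 17) since 14·11 = 154 ≡ 1, so λ ≡ 14.
  x = λ² - 8 - 5 = 196 - 13 ≡ 13; y = λ·(8 - 13) - 7 ≡ 8. → (13, 8)
8P: (13, 8) + (5, 16). λ = (16 - 8)/(5 - 13) ≡ 8/9 mod 17. 9⁻¹ ≡ 2 (mod 17), so λ ≡ 16.
  x = λ² - 13 - 5 = 256 - 18 ≡ 0; y = λ·(13 - 0) - 8 ≡ 13. → (0, 13)
9P: (0, 13) + (5, 16). λ = (16 - 13)/(5 - 0) ≡ 3/5 mod 17. 5⁻¹ ≡ 7 (mod 17), so λ ≡ 4.
  x = λ² - 0 - 5 = 16 - 5 ≡ 11; y = λ·(0 - 11) - 13 ≡ 11. → (11, 11)
10P: (11, 11) + (5, 16). λ = (16 - 11)/(5 - 11) ≡ 5/11 mod 17. 11⁻¹ ≡ 14 (mod 17) since 11·14 = 154 ≡ 1, so λ ≡ 2.
  x = λ² - 11 - 5 = 4 - 16 ≡ 5; y = λ·(11 - 5) - 11 ≡ 1. → (5, 1)
11P: (5, 1) + (5, 16): same x and y₁ ≡ -y₂, so the sum is O.
11P = O, so the order is 11.

11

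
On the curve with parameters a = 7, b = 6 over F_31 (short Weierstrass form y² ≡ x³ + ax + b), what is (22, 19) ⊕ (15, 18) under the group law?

(13, 0)

(22, 19) + (15, 18). λ = (18 - 19)/(15 - 22) ≡ 30/24 mod 31. 24⁻¹ ≡ 22 (mod 31), so λ ≡ 9.
  x = λ² - 22 - 15 = 81 - 37 ≡ 13; y = λ·(22 - 13) - 19 ≡ 0. → (13, 0)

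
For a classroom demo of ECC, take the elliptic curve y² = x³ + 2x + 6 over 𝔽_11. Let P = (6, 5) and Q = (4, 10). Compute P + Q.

(10, 5)

(6, 5) + (4, 10). λ = (10 - 5)/(4 - 6) ≡ 5/9 mod 11. 9⁻¹ ≡ 5 (mod 11), so λ ≡ 3.
  x = λ² - 6 - 4 = 9 - 10 ≡ 10; y = λ·(6 - 10) - 5 ≡ 5. → (10, 5)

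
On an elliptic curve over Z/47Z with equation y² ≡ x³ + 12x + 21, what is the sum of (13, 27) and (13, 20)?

O

The two points share x = 13 and their y-coordinates satisfy 27 + 20 ≡ 0 (mod 47), so they are inverses. Their sum is 𝒪.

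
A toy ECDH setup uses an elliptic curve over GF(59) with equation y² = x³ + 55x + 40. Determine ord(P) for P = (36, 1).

2P: tangent at (36, 1): λ = (3·36² + 55)/(2·1) ≡ 49/2. 2⁻¹ ≡ 30 (mod 59), so λ ≡ 49·30 ≡ 54.
  x = λ² - 36 - 36 = 2916 - 72 ≡ 12; y = λ·(36 - 12) - 1 ≡ 56. → (12, 56)
3P: (12, 56) + (36, 1). λ = (1 - 56)/(36 - 12) ≡ 4/24 mod 59. 24⁻¹ ≡ 32 (mod 59), so λ ≡ 10.
  x = λ² - 12 - 36 = 100 - 48 ≡ 52; y = λ·(12 - 52) - 56 ≡ 16. → (52, 16)
4P: (52, 16) + (36, 1). λ = (1 - 16)/(36 - 52) ≡ 44/43 mod 59. 43⁻¹ ≡ 11 (mod 59) since 43·11 = 473 ≡ 1, so λ ≡ 12.
  x = λ² - 52 - 36 = 144 - 88 ≡ 56; y = λ·(52 - 56) - 16 ≡ 54. → (56, 54)
5P: (56, 54) + (36, 1). λ = (1 - 54)/(36 - 56) ≡ 6/39 mod 59. 39⁻¹ ≡ 56 (mod 59), so λ ≡ 41.
  x = λ² - 56 - 36 = 1681 - 92 ≡ 55; y = λ·(56 - 55) - 54 ≡ 46. → (55, 46)
6P: (55, 46) + (36, 1). λ = (1 - 46)/(36 - 55) ≡ 14/40 mod 59. 40⁻¹ ≡ 31 (mod 59), so λ ≡ 21.
  x = λ² - 55 - 36 = 441 - 91 ≡ 55; y = λ·(55 - 55) - 46 ≡ 13. → (55, 13)
7P: (55, 13) + (36, 1). λ = (1 - 13)/(36 - 55) ≡ 47/40 mod 59. 40⁻¹ ≡ 31 (mod 59), so λ ≡ 41.
  x = λ² - 55 - 36 = 1681 - 91 ≡ 56; y = λ·(55 - 56) - 13 ≡ 5. → (56, 5)
8P: (56, 5) + (36, 1). λ = (1 - 5)/(36 - 56) ≡ 55/39 mod 59. 39⁻¹ ≡ 56 (mod 59), so λ ≡ 12.
  x = λ² - 56 - 36 = 144 - 92 ≡ 52; y = λ·(56 - 52) - 5 ≡ 43. → (52, 43)
9P: (52, 43) + (36, 1). λ = (1 - 43)/(36 - 52) ≡ 17/43 mod 59. 43⁻¹ ≡ 11 (mod 59), so λ ≡ 10.
  x = λ² - 52 - 36 = 100 - 88 ≡ 12; y = λ·(52 - 12) - 43 ≡ 3. → (12, 3)
10P: (12, 3) + (36, 1). λ = (1 - 3)/(36 - 12) ≡ 57/24 mod 59. 24⁻¹ ≡ 32 (mod 59) since 24·32 = 768 ≡ 1, so λ ≡ 54.
  x = λ² - 12 - 36 = 2916 - 48 ≡ 36; y = λ·(12 - 36) - 3 ≡ 58. → (36, 58)
11P: (36, 58) + (36, 1): same x and y₁ ≡ -y₂, so the sum is O.
11P = O, so the order is 11.

11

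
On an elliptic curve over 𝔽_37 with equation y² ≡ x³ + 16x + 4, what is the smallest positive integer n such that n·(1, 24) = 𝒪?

2P: tangent at (1, 24): λ = (3·1² + 16)/(2·24) ≡ 19/11. 11⁻¹ ≡ 27 (mod 37), so λ ≡ 19·27 ≡ 32.
  x = λ² - 1 - 1 = 1024 - 2 ≡ 23; y = λ·(1 - 23) - 24 ≡ 12. → (23, 12)
3P: (23, 12) + (1, 24). λ = (24 - 12)/(1 - 23) ≡ 12/15 mod 37. 15⁻¹ ≡ 5 (mod 37), so λ ≡ 23.
  x = λ² - 23 - 1 = 529 - 24 ≡ 24; y = λ·(23 - 24) - 12 ≡ 2. → (24, 2)
4P: (24, 2) + (1, 24). λ = (24 - 2)/(1 - 24) ≡ 22/14 mod 37. 14⁻¹ ≡ 8 (mod 37) since 14·8 = 112 ≡ 1, so λ ≡ 28.
  x = λ² - 24 - 1 = 784 - 25 ≡ 19; y = λ·(24 - 19) - 2 ≡ 27. → (19, 27)
5P: (19, 27) + (1, 24). λ = (24 - 27)/(1 - 19) ≡ 34/19 mod 37. 19⁻¹ ≡ 2 (mod 37) since 19·2 = 38 ≡ 1, so λ ≡ 31.
  x = λ² - 19 - 1 = 961 - 20 ≡ 16; y = λ·(19 - 16) - 27 ≡ 29. → (16, 29)
6P: (16, 29) + (1, 24). λ = (24 - 29)/(1 - 16) ≡ 32/22 mod 37. 22⁻¹ ≡ 32 (mod 37), so λ ≡ 25.
  x = λ² - 16 - 1 = 625 - 17 ≡ 16; y = λ·(16 - 16) - 29 ≡ 8. → (16, 8)
7P: (16, 8) + (1, 24). λ = (24 - 8)/(1 - 16) ≡ 16/22 mod 37. 22⁻¹ ≡ 32 (mod 37), so λ ≡ 31.
  x = λ² - 16 - 1 = 961 - 17 ≡ 19; y = λ·(16 - 19) - 8 ≡ 10. → (19, 10)
8P: (19, 10) + (1, 24). λ = (24 - 10)/(1 - 19) ≡ 14/19 mod 37. 19⁻¹ ≡ 2 (mod 37) since 19·2 = 38 ≡ 1, so λ ≡ 28.
  x = λ² - 19 - 1 = 784 - 20 ≡ 24; y = λ·(19 - 24) - 10 ≡ 35. → (24, 35)
9P: (24, 35) + (1, 24). λ = (24 - 35)/(1 - 24) ≡ 26/14 mod 37. 14⁻¹ ≡ 8 (mod 37) since 14·8 = 112 ≡ 1, so λ ≡ 23.
  x = λ² - 24 - 1 = 529 - 25 ≡ 23; y = λ·(24 - 23) - 35 ≡ 25. → (23, 25)
10P: (23, 25) + (1, 24). λ = (24 - 25)/(1 - 23) ≡ 36/15 mod 37. 15⁻¹ ≡ 5 (mod 37), so λ ≡ 32.
  x = λ² - 23 - 1 = 1024 - 24 ≡ 1; y = λ·(23 - 1) - 25 ≡ 13. → (1, 13)
11P: (1, 13) + (1, 24): same x and y₁ ≡ -y₂, so the sum is 𝒪.
11P = 𝒪, so the order is 11.

11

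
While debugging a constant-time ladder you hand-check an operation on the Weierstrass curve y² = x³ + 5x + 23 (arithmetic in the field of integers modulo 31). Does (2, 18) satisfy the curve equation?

no

y² = 18² ≡ 14; x³ + 5x + 23 = 41 ≡ 10 (mod 31). 14 ≠ 10.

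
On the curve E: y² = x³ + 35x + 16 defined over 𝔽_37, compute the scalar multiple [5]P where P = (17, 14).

(16, 26)

Repeated addition: build up to 5P.
2P: tangent at (17, 14): λ = (3·17² + 35)/(2·14) ≡ 14/28. 28⁻¹ ≡ 4 (mod 37), so λ ≡ 14·4 ≡ 19.
  x = λ² - 17 - 17 = 361 - 34 ≡ 31; y = λ·(17 - 31) - 14 ≡ 16. → (31, 16)
3P: (31, 16) + (17, 14). λ = (14 - 16)/(17 - 31) ≡ 35/23 mod 37. 23⁻¹ ≡ 29 (mod 37) since 23·29 = 667 ≡ 1, so λ ≡ 16.
  x = λ² - 31 - 17 = 256 - 48 ≡ 23; y = λ·(31 - 23) - 16 ≡ 1. → (23, 1)
4P: (23, 1) + (17, 14). λ = (14 - 1)/(17 - 23) ≡ 13/31 mod 37. 31⁻¹ ≡ 6 (mod 37) since 31·6 = 186 ≡ 1, so λ ≡ 4.
  x = λ² - 23 - 17 = 16 - 40 ≡ 13; y = λ·(23 - 13) - 1 ≡ 2. → (13, 2)
5P: (13, 2) + (17, 14). λ = (14 - 2)/(17 - 13) ≡ 12/4 mod 37. 4⁻¹ ≡ 28 (mod 37), so λ ≡ 3.
  x = λ² - 13 - 17 = 9 - 30 ≡ 16; y = λ·(13 - 16) - 2 ≡ 26. → (16, 26)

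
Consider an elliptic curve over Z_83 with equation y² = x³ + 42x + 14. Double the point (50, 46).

tangent at (50, 46): λ = (3·50² + 42)/(2·46) ≡ 72/9. 9⁻¹ ≡ 37 (mod 83) since 9·37 = 333 ≡ 1, so λ ≡ 72·37 ≡ 8.
  x = λ² - 50 - 50 = 64 - 100 ≡ 47; y = λ·(50 - 47) - 46 ≡ 61. → (47, 61)

(47, 61)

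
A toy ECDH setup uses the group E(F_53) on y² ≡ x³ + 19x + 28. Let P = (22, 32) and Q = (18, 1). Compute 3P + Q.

(38, 5)

First 3P:
Repeated addition: build up to 3P.
2P: tangent at (22, 32): λ = (3·22² + 19)/(2·32) ≡ 40/11. 11⁻¹ ≡ 29 (mod 53) since 11·29 = 319 ≡ 1, so λ ≡ 40·29 ≡ 47.
  x = λ² - 22 - 22 = 2209 - 44 ≡ 45; y = λ·(22 - 45) - 32 ≡ 0. → (45, 0)
3P: (45, 0) + (22, 32). λ = (32 - 0)/(22 - 45) ≡ 32/30 mod 53. 30⁻¹ ≡ 23 (mod 53), so λ ≡ 47.
  x = λ² - 45 - 22 = 2209 - 67 ≡ 22; y = λ·(45 - 22) - 0 ≡ 21. → (22, 21)
3P = (22, 21).
Finally 3P + Q:
(22, 21) + (18, 1). λ = (1 - 21)/(18 - 22) ≡ 33/49 mod 53. 49⁻¹ ≡ 13 (mod 53), so λ ≡ 5.
  x = λ² - 22 - 18 = 25 - 40 ≡ 38; y = λ·(22 - 38) - 21 ≡ 5. → (38, 5)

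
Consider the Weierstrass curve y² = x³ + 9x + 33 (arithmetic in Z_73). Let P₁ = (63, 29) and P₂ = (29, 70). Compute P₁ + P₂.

(66, 24)

(63, 29) + (29, 70). λ = (70 - 29)/(29 - 63) ≡ 41/39 mod 73. 39⁻¹ ≡ 15 (mod 73) since 39·15 = 585 ≡ 1, so λ ≡ 31.
  x = λ² - 63 - 29 = 961 - 92 ≡ 66; y = λ·(63 - 66) - 29 ≡ 24. → (66, 24)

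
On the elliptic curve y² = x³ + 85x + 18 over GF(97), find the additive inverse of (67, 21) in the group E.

-(67, 21) = (67, -21 mod 97) = (67, 76).

(67, 76)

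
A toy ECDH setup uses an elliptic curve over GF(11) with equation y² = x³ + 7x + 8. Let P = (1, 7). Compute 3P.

(5, 5)

Repeated addition: build up to 3P.
2P: tangent at (1, 7): λ = (3·1² + 7)/(2·7) ≡ 10/3. 3⁻¹ ≡ 4 (mod 11) since 3·4 = 12 ≡ 1, so λ ≡ 10·4 ≡ 7.
  x = λ² - 1 - 1 = 49 - 2 ≡ 3; y = λ·(1 - 3) - 7 ≡ 1. → (3, 1)
3P: (3, 1) + (1, 7). λ = (7 - 1)/(1 - 3) ≡ 6/9 mod 11. 9⁻¹ ≡ 5 (mod 11), so λ ≡ 8.
  x = λ² - 3 - 1 = 64 - 4 ≡ 5; y = λ·(3 - 5) - 1 ≡ 5. → (5, 5)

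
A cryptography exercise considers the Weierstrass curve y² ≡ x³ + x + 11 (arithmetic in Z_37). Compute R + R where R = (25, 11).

tangent at (25, 11): λ = (3·25² + 1)/(2·11) ≡ 26/22. 22⁻¹ ≡ 32 (mod 37), so λ ≡ 26·32 ≡ 18.
  x = λ² - 25 - 25 = 324 - 50 ≡ 15; y = λ·(25 - 15) - 11 ≡ 21. → (15, 21)

(15, 21)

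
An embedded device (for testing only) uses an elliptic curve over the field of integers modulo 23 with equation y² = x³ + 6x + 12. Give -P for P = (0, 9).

-(0, 9) = (0, -9 mod 23) = (0, 14).

(0, 14)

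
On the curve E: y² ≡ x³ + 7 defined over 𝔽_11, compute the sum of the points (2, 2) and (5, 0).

(2, 2) + (5, 0). λ = (0 - 2)/(5 - 2) ≡ 9/3 mod 11. 3⁻¹ ≡ 4 (mod 11), so λ ≡ 3.
  x = λ² - 2 - 5 = 9 - 7 ≡ 2; y = λ·(2 - 2) - 2 ≡ 9. → (2, 9)

(2, 9)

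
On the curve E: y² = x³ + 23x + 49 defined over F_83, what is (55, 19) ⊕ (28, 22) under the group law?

(55, 19) + (28, 22). λ = (22 - 19)/(28 - 55) ≡ 3/56 mod 83. 56⁻¹ ≡ 43 (mod 83), so λ ≡ 46.
  x = λ² - 55 - 28 = 2116 - 83 ≡ 41; y = λ·(55 - 41) - 19 ≡ 44. → (41, 44)

(41, 44)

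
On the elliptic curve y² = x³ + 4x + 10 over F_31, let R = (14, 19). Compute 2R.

tangent at (14, 19): λ = (3·14² + 4)/(2·19) ≡ 3/7. 7⁻¹ ≡ 9 (mod 31), so λ ≡ 3·9 ≡ 27.
  x = λ² - 14 - 14 = 729 - 28 ≡ 19; y = λ·(14 - 19) - 19 ≡ 1. → (19, 1)

(19, 1)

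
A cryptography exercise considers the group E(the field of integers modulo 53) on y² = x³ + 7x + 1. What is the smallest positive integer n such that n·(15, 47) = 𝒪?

4

2P: tangent at (15, 47): λ = (3·15² + 7)/(2·47) ≡ 46/41. 41⁻¹ ≡ 22 (mod 53), so λ ≡ 46·22 ≡ 5.
  x = λ² - 15 - 15 = 25 - 30 ≡ 48; y = λ·(15 - 48) - 47 ≡ 0. → (48, 0)
3P: (48, 0) + (15, 47). λ = (47 - 0)/(15 - 48) ≡ 47/20 mod 53. 20⁻¹ ≡ 8 (mod 53), so λ ≡ 5.
  x = λ² - 48 - 15 = 25 - 63 ≡ 15; y = λ·(48 - 15) - 0 ≡ 6. → (15, 6)
4P: (15, 6) + (15, 47): same x and y₁ ≡ -y₂, so the sum is 𝒪.
4P = 𝒪, so the order is 4.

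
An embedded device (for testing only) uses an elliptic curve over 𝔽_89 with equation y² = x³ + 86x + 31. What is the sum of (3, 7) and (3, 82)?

O

The two points share x = 3 and their y-coordinates satisfy 7 + 82 ≡ 0 (mod 89), so they are inverses. Their sum is ∞.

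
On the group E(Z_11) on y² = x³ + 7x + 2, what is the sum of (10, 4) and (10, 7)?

O

The two points share x = 10 and their y-coordinates satisfy 4 + 7 ≡ 0 (mod 11), so they are inverses. Their sum is 𝒪.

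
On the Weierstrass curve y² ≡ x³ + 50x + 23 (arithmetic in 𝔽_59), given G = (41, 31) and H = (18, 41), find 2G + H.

(29, 43)

First 2G:
Repeated addition: build up to 2G.
2G: tangent at (41, 31): λ = (3·41² + 50)/(2·31) ≡ 19/3. 3⁻¹ ≡ 20 (mod 59), so λ ≡ 19·20 ≡ 26.
  x = λ² - 41 - 41 = 676 - 82 ≡ 4; y = λ·(41 - 4) - 31 ≡ 46. → (4, 46)
2G = (4, 46).
Finally 2G + H:
(4, 46) + (18, 41). λ = (41 - 46)/(18 - 4) ≡ 54/14 mod 59. 14⁻¹ ≡ 38 (mod 59), so λ ≡ 46.
  x = λ² - 4 - 18 = 2116 - 22 ≡ 29; y = λ·(4 - 29) - 46 ≡ 43. → (29, 43)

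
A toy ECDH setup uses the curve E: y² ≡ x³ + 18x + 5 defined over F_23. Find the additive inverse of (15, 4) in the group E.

-(15, 4) = (15, -4 mod 23) = (15, 19).

(15, 19)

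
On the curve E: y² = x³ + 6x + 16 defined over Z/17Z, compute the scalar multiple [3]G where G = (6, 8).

Repeated addition: build up to 3G.
2G: tangent at (6, 8): λ = (3·6² + 6)/(2·8) ≡ 12/16. 16⁻¹ ≡ 16 (mod 17) since 16·16 = 256 ≡ 1, so λ ≡ 12·16 ≡ 5.
  x = λ² - 6 - 6 = 25 - 12 ≡ 13; y = λ·(6 - 13) - 8 ≡ 8. → (13, 8)
3G: (13, 8) + (6, 8). λ = (8 - 8)/(6 - 13) ≡ 0/10 mod 17. 10⁻¹ ≡ 12 (mod 17), so λ ≡ 0.
  x = λ² - 13 - 6 = 0 - 19 ≡ 15; y = λ·(13 - 15) - 8 ≡ 9. → (15, 9)

(15, 9)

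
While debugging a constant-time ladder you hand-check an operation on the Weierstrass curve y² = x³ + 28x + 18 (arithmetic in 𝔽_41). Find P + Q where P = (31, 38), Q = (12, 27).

(29, 2)

(31, 38) + (12, 27). λ = (27 - 38)/(12 - 31) ≡ 30/22 mod 41. 22⁻¹ ≡ 28 (mod 41) since 22·28 = 616 ≡ 1, so λ ≡ 20.
  x = λ² - 31 - 12 = 400 - 43 ≡ 29; y = λ·(31 - 29) - 38 ≡ 2. → (29, 2)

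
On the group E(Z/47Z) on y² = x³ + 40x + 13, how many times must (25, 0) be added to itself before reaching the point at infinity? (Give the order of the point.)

2

2P: (25, 0) + (25, 0): same x and y₁ ≡ -y₂, so the sum is the point at infinity.
2P = the point at infinity, so the order is 2.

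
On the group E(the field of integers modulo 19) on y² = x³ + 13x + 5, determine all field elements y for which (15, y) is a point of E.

x³ + 13x + 5 = 3575 ≡ 3 (mod 19).
3 is a non-residue mod 19; no y exists.

none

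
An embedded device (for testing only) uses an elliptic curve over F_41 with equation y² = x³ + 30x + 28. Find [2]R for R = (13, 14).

(10, 4)

tangent at (13, 14): λ = (3·13² + 30)/(2·14) ≡ 4/28. 28⁻¹ ≡ 22 (mod 41), so λ ≡ 4·22 ≡ 6.
  x = λ² - 13 - 13 = 36 - 26 ≡ 10; y = λ·(13 - 10) - 14 ≡ 4. → (10, 4)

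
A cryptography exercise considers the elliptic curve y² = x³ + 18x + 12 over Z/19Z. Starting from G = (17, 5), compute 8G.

Repeated addition: build up to 8G.
2G: tangent at (17, 5): λ = (3·17² + 18)/(2·5) ≡ 11/10. 10⁻¹ ≡ 2 (mod 19), so λ ≡ 11·2 ≡ 3.
  x = λ² - 17 - 17 = 9 - 34 ≡ 13; y = λ·(17 - 13) - 5 ≡ 7. → (13, 7)
3G: (13, 7) + (17, 5). λ = (5 - 7)/(17 - 13) ≡ 17/4 mod 19. 4⁻¹ ≡ 5 (mod 19), so λ ≡ 9.
  x = λ² - 13 - 17 = 81 - 30 ≡ 13; y = λ·(13 - 13) - 7 ≡ 12. → (13, 12)
4G: (13, 12) + (17, 5). λ = (5 - 12)/(17 - 13) ≡ 12/4 mod 19. 4⁻¹ ≡ 5 (mod 19) since 4·5 = 20 ≡ 1, so λ ≡ 3.
  x = λ² - 13 - 17 = 9 - 30 ≡ 17; y = λ·(13 - 17) - 12 ≡ 14. → (17, 14)
5G: (17, 14) + (17, 5): same x and y₁ ≡ -y₂, so the sum is O.
6G: O + (17, 5) = (17, 5) (identity).
7G: tangent at (17, 5): λ = (3·17² + 18)/(2·5) ≡ 11/10. 10⁻¹ ≡ 2 (mod 19) since 10·2 = 20 ≡ 1, so λ ≡ 11·2 ≡ 3.
  x = λ² - 17 - 17 = 9 - 34 ≡ 13; y = λ·(17 - 13) - 5 ≡ 7. → (13, 7)
8G: (13, 7) + (17, 5). λ = (5 - 7)/(17 - 13) ≡ 17/4 mod 19. 4⁻¹ ≡ 5 (mod 19), so λ ≡ 9.
  x = λ² - 13 - 17 = 81 - 30 ≡ 13; y = λ·(13 - 13) - 7 ≡ 12. → (13, 12)

(13, 12)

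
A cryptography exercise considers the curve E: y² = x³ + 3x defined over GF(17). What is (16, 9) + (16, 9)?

(4, 12)

tangent at (16, 9): λ = (3·16² + 3)/(2·9) ≡ 6/1. 1⁻¹ ≡ 1 (mod 17), so λ ≡ 6·1 ≡ 6.
  x = λ² - 16 - 16 = 36 - 32 ≡ 4; y = λ·(16 - 4) - 9 ≡ 12. → (4, 12)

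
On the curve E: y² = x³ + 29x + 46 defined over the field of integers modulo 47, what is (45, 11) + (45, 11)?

tangent at (45, 11): λ = (3·45² + 29)/(2·11) ≡ 41/22. 22⁻¹ ≡ 15 (mod 47), so λ ≡ 41·15 ≡ 4.
  x = λ² - 45 - 45 = 16 - 90 ≡ 20; y = λ·(45 - 20) - 11 ≡ 42. → (20, 42)

(20, 42)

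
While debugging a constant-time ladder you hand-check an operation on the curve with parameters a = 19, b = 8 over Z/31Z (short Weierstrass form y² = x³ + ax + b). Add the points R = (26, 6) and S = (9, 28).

(26, 6) + (9, 28). λ = (28 - 6)/(9 - 26) ≡ 22/14 mod 31. 14⁻¹ ≡ 20 (mod 31), so λ ≡ 6.
  x = λ² - 26 - 9 = 36 - 35 ≡ 1; y = λ·(26 - 1) - 6 ≡ 20. → (1, 20)

(1, 20)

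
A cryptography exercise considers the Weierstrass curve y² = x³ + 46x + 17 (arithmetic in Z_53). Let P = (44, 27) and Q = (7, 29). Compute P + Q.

(44, 27) + (7, 29). λ = (29 - 27)/(7 - 44) ≡ 2/16 mod 53. 16⁻¹ ≡ 10 (mod 53), so λ ≡ 20.
  x = λ² - 44 - 7 = 400 - 51 ≡ 31; y = λ·(44 - 31) - 27 ≡ 21. → (31, 21)

(31, 21)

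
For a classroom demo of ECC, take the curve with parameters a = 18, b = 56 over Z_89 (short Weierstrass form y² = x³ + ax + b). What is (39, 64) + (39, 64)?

(9, 71)

tangent at (39, 64): λ = (3·39² + 18)/(2·64) ≡ 42/39. 39⁻¹ ≡ 16 (mod 89), so λ ≡ 42·16 ≡ 49.
  x = λ² - 39 - 39 = 2401 - 78 ≡ 9; y = λ·(39 - 9) - 64 ≡ 71. → (9, 71)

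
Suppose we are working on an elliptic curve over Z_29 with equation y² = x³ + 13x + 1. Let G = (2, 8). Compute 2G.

tangent at (2, 8): λ = (3·2² + 13)/(2·8) ≡ 25/16. 16⁻¹ ≡ 20 (mod 29) since 16·20 = 320 ≡ 1, so λ ≡ 25·20 ≡ 7.
  x = λ² - 2 - 2 = 49 - 4 ≡ 16; y = λ·(2 - 16) - 8 ≡ 10. → (16, 10)

(16, 10)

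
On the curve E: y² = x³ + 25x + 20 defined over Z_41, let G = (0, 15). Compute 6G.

(22, 5)

Double-and-add on 6 = (110)₂. Start with G = (0, 15) for the leading 1-bit.
double: tangent at (0, 15): λ = (3·0² + 25)/(2·15) ≡ 25/30. 30⁻¹ ≡ 26 (mod 41) since 30·26 = 780 ≡ 1, so λ ≡ 25·26 ≡ 35.
  x = λ² - 0 - 0 = 1225 - 0 ≡ 36; y = λ·(0 - 36) - 15 ≡ 37. → (36, 37)
add G: (36, 37) + (0, 15). λ = (15 - 37)/(0 - 36) ≡ 19/5 mod 41. 5⁻¹ ≡ 33 (mod 41), so λ ≡ 12.
  x = λ² - 36 - 0 = 144 - 36 ≡ 26; y = λ·(36 - 26) - 37 ≡ 1. → (26, 1)
double: tangent at (26, 1): λ = (3·26² + 25)/(2·1) ≡ 3/2. 2⁻¹ ≡ 21 (mod 41), so λ ≡ 3·21 ≡ 22.
  x = λ² - 26 - 26 = 484 - 52 ≡ 22; y = λ·(26 - 22) - 1 ≡ 5. → (22, 5)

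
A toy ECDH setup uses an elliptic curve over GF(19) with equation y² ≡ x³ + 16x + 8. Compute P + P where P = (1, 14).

tangent at (1, 14): λ = (3·1² + 16)/(2·14) ≡ 0/9. 9⁻¹ ≡ 17 (mod 19) since 9·17 = 153 ≡ 1, so λ ≡ 0·17 ≡ 0.
  x = λ² - 1 - 1 = 0 - 2 ≡ 17; y = λ·(1 - 17) - 14 ≡ 5. → (17, 5)

(17, 5)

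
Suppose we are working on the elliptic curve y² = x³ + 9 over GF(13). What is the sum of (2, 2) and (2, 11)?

The two points share x = 2 and their y-coordinates satisfy 2 + 11 ≡ 0 (mod 13), so they are inverses. Their sum is ∞.

O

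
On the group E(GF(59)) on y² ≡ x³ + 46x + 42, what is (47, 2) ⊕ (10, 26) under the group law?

(47, 2) + (10, 26). λ = (26 - 2)/(10 - 47) ≡ 24/22 mod 59. 22⁻¹ ≡ 51 (mod 59) since 22·51 = 1122 ≡ 1, so λ ≡ 44.
  x = λ² - 47 - 10 = 1936 - 57 ≡ 50; y = λ·(47 - 50) - 2 ≡ 43. → (50, 43)

(50, 43)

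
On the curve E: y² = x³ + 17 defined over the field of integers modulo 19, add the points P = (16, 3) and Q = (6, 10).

(16, 3) + (6, 10). λ = (10 - 3)/(6 - 16) ≡ 7/9 mod 19. 9⁻¹ ≡ 17 (mod 19), so λ ≡ 5.
  x = λ² - 16 - 6 = 25 - 22 ≡ 3; y = λ·(16 - 3) - 3 ≡ 5. → (3, 5)

(3, 5)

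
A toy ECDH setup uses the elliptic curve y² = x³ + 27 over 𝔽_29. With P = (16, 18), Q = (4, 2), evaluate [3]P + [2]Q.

(5, 23)

First 3P:
Repeated addition: build up to 3P.
2P: tangent at (16, 18): λ = (3·16² + 0)/(2·18) ≡ 14/7. 7⁻¹ ≡ 25 (mod 29) since 7·25 = 175 ≡ 1, so λ ≡ 14·25 ≡ 2.
  x = λ² - 16 - 16 = 4 - 32 ≡ 1; y = λ·(16 - 1) - 18 ≡ 12. → (1, 12)
3P: (1, 12) + (16, 18). λ = (18 - 12)/(16 - 1) ≡ 6/15 mod 29. 15⁻¹ ≡ 2 (mod 29), so λ ≡ 12.
  x = λ² - 1 - 16 = 144 - 17 ≡ 11; y = λ·(1 - 11) - 12 ≡ 13. → (11, 13)
3P = (11, 13).
Next 2Q:
Repeated addition: build up to 2Q.
2Q: tangent at (4, 2): λ = (3·4² + 0)/(2·2) ≡ 19/4. 4⁻¹ ≡ 22 (mod 29) since 4·22 = 88 ≡ 1, so λ ≡ 19·22 ≡ 12.
  x = λ² - 4 - 4 = 144 - 8 ≡ 20; y = λ·(4 - 20) - 2 ≡ 9. → (20, 9)
2Q = (20, 9).
Finally 3P + 2Q:
(11, 13) + (20, 9). λ = (9 - 13)/(20 - 11) ≡ 25/9 mod 29. 9⁻¹ ≡ 13 (mod 29), so λ ≡ 6.
  x = λ² - 11 - 20 = 36 - 31 ≡ 5; y = λ·(11 - 5) - 13 ≡ 23. → (5, 23)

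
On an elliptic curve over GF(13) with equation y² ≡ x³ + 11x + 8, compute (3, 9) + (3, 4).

O

The two points share x = 3 and their y-coordinates satisfy 9 + 4 ≡ 0 (mod 13), so they are inverses. Their sum is O.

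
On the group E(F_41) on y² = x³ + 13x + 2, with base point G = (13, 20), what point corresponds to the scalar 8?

(16, 40)

Double-and-add on 8 = (1000)₂. Start with G = (13, 20) for the leading 1-bit.
double: tangent at (13, 20): λ = (3·13² + 13)/(2·20) ≡ 28/40. 40⁻¹ ≡ 40 (mod 41), so λ ≡ 28·40 ≡ 13.
  x = λ² - 13 - 13 = 169 - 26 ≡ 20; y = λ·(13 - 20) - 20 ≡ 12. → (20, 12)
double: tangent at (20, 12): λ = (3·20² + 13)/(2·12) ≡ 24/24. 24⁻¹ ≡ 12 (mod 41), so λ ≡ 24·12 ≡ 1.
  x = λ² - 20 - 20 = 1 - 40 ≡ 2; y = λ·(20 - 2) - 12 ≡ 6. → (2, 6)
double: tangent at (2, 6): λ = (3·2² + 13)/(2·6) ≡ 25/12. 12⁻¹ ≡ 24 (mod 41), so λ ≡ 25·24 ≡ 26.
  x = λ² - 2 - 2 = 676 - 4 ≡ 16; y = λ·(2 - 16) - 6 ≡ 40. → (16, 40)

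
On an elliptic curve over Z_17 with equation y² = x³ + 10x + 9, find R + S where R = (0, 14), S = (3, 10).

(12, 2)

(0, 14) + (3, 10). λ = (10 - 14)/(3 - 0) ≡ 13/3 mod 17. 3⁻¹ ≡ 6 (mod 17) since 3·6 = 18 ≡ 1, so λ ≡ 10.
  x = λ² - 0 - 3 = 100 - 3 ≡ 12; y = λ·(0 - 12) - 14 ≡ 2. → (12, 2)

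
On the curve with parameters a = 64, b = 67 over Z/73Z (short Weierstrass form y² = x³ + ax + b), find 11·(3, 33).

Write G = (3, 33).
Repeated addition: build up to 11G.
2G: tangent at (3, 33): λ = (3·3² + 64)/(2·33) ≡ 18/66. 66⁻¹ ≡ 52 (mod 73), so λ ≡ 18·52 ≡ 60.
  x = λ² - 3 - 3 = 3600 - 6 ≡ 17; y = λ·(3 - 17) - 33 ≡ 3. → (17, 3)
3G: (17, 3) + (3, 33). λ = (33 - 3)/(3 - 17) ≡ 30/59 mod 73. 59⁻¹ ≡ 26 (mod 73), so λ ≡ 50.
  x = λ² - 17 - 3 = 2500 - 20 ≡ 71; y = λ·(17 - 71) - 3 ≡ 71. → (71, 71)
4G: (71, 71) + (3, 33). λ = (33 - 71)/(3 - 71) ≡ 35/5 mod 73. 5⁻¹ ≡ 44 (mod 73) since 5·44 = 220 ≡ 1, so λ ≡ 7.
  x = λ² - 71 - 3 = 49 - 74 ≡ 48; y = λ·(71 - 48) - 71 ≡ 17. → (48, 17)
5G: (48, 17) + (3, 33). λ = (33 - 17)/(3 - 48) ≡ 16/28 mod 73. 28⁻¹ ≡ 60 (mod 73) since 28·60 = 1680 ≡ 1, so λ ≡ 11.
  x = λ² - 48 - 3 = 121 - 51 ≡ 70; y = λ·(48 - 70) - 17 ≡ 33. → (70, 33)
6G: (70, 33) + (3, 33). λ = (33 - 33)/(3 - 70) ≡ 0/6 mod 73. 6⁻¹ ≡ 61 (mod 73), so λ ≡ 0.
  x = λ² - 70 - 3 = 0 - 73 ≡ 0; y = λ·(70 - 0) - 33 ≡ 40. → (0, 40)
7G: (0, 40) + (3, 33). λ = (33 - 40)/(3 - 0) ≡ 66/3 mod 73. 3⁻¹ ≡ 49 (mod 73) since 3·49 = 147 ≡ 1, so λ ≡ 22.
  x = λ² - 0 - 3 = 484 - 3 ≡ 43; y = λ·(0 - 43) - 40 ≡ 36. → (43, 36)
8G: (43, 36) + (3, 33). λ = (33 - 36)/(3 - 43) ≡ 70/33 mod 73. 33⁻¹ ≡ 31 (mod 73) since 33·31 = 1023 ≡ 1, so λ ≡ 53.
  x = λ² - 43 - 3 = 2809 - 46 ≡ 62; y = λ·(43 - 62) - 36 ≡ 52. → (62, 52)
9G: (62, 52) + (3, 33). λ = (33 - 52)/(3 - 62) ≡ 54/14 mod 73. 14⁻¹ ≡ 47 (mod 73) since 14·47 = 658 ≡ 1, so λ ≡ 56.
  x = λ² - 62 - 3 = 3136 - 65 ≡ 5; y = λ·(62 - 5) - 52 ≡ 1. → (5, 1)
10G: (5, 1) + (3, 33). λ = (33 - 1)/(3 - 5) ≡ 32/71 mod 73. 71⁻¹ ≡ 36 (mod 73), so λ ≡ 57.
  x = λ² - 5 - 3 = 3249 - 8 ≡ 29; y = λ·(5 - 29) - 1 ≡ 18. → (29, 18)
11G: (29, 18) + (3, 33). λ = (33 - 18)/(3 - 29) ≡ 15/47 mod 73. 47⁻¹ ≡ 14 (mod 73) since 47·14 = 658 ≡ 1, so λ ≡ 64.
  x = λ² - 29 - 3 = 4096 - 32 ≡ 49; y = λ·(29 - 49) - 18 ≡ 16. → (49, 16)

(49, 16)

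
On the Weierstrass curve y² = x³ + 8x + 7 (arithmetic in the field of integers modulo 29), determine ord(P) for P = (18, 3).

2P: tangent at (18, 3): λ = (3·18² + 8)/(2·3) ≡ 23/6. 6⁻¹ ≡ 5 (mod 29) since 6·5 = 30 ≡ 1, so λ ≡ 23·5 ≡ 28.
  x = λ² - 18 - 18 = 784 - 36 ≡ 23; y = λ·(18 - 23) - 3 ≡ 2. → (23, 2)
3P: (23, 2) + (18, 3). λ = (3 - 2)/(18 - 23) ≡ 1/24 mod 29. 24⁻¹ ≡ 23 (mod 29) since 24·23 = 552 ≡ 1, so λ ≡ 23.
  x = λ² - 23 - 18 = 529 - 41 ≡ 24; y = λ·(23 - 24) - 2 ≡ 4. → (24, 4)
4P: (24, 4) + (18, 3). λ = (3 - 4)/(18 - 24) ≡ 28/23 mod 29. 23⁻¹ ≡ 24 (mod 29) since 23·24 = 552 ≡ 1, so λ ≡ 5.
  x = λ² - 24 - 18 = 25 - 42 ≡ 12; y = λ·(24 - 12) - 4 ≡ 27. → (12, 27)
5P: (12, 27) + (18, 3). λ = (3 - 27)/(18 - 12) ≡ 5/6 mod 29. 6⁻¹ ≡ 5 (mod 29) since 6·5 = 30 ≡ 1, so λ ≡ 25.
  x = λ² - 12 - 18 = 625 - 30 ≡ 15; y = λ·(12 - 15) - 27 ≡ 14. → (15, 14)
6P: (15, 14) + (18, 3). λ = (3 - 14)/(18 - 15) ≡ 18/3 mod 29. 3⁻¹ ≡ 10 (mod 29) since 3·10 = 30 ≡ 1, so λ ≡ 6.
  x = λ² - 15 - 18 = 36 - 33 ≡ 3; y = λ·(15 - 3) - 14 ≡ 0. → (3, 0)
7P: (3, 0) + (18, 3). λ = (3 - 0)/(18 - 3) ≡ 3/15 mod 29. 15⁻¹ ≡ 2 (mod 29) since 15·2 = 30 ≡ 1, so λ ≡ 6.
  x = λ² - 3 - 18 = 36 - 21 ≡ 15; y = λ·(3 - 15) - 0 ≡ 15. → (15, 15)
8P: (15, 15) + (18, 3). λ = (3 - 15)/(18 - 15) ≡ 17/3 mod 29. 3⁻¹ ≡ 10 (mod 29), so λ ≡ 25.
  x = λ² - 15 - 18 = 625 - 33 ≡ 12; y = λ·(15 - 12) - 15 ≡ 2. → (12, 2)
9P: (12, 2) + (18, 3). λ = (3 - 2)/(18 - 12) ≡ 1/6 mod 29. 6⁻¹ ≡ 5 (mod 29), so λ ≡ 5.
  x = λ² - 12 - 18 = 25 - 30 ≡ 24; y = λ·(12 - 24) - 2 ≡ 25. → (24, 25)
10P: (24, 25) + (18, 3). λ = (3 - 25)/(18 - 24) ≡ 7/23 mod 29. 23⁻¹ ≡ 24 (mod 29) since 23·24 = 552 ≡ 1, so λ ≡ 23.
  x = λ² - 24 - 18 = 529 - 42 ≡ 23; y = λ·(24 - 23) - 25 ≡ 27. → (23, 27)
11P: (23, 27) + (18, 3). λ = (3 - 27)/(18 - 23) ≡ 5/24 mod 29. 24⁻¹ ≡ 23 (mod 29) since 24·23 = 552 ≡ 1, so λ ≡ 28.
  x = λ² - 23 - 18 = 784 - 41 ≡ 18; y = λ·(23 - 18) - 27 ≡ 26. → (18, 26)
12P: (18, 26) + (18, 3): same x and y₁ ≡ -y₂, so the sum is 𝒪.
12P = 𝒪, so the order is 12.

12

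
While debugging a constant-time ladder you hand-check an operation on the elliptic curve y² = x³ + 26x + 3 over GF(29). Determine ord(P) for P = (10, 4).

2P: tangent at (10, 4): λ = (3·10² + 26)/(2·4) ≡ 7/8. 8⁻¹ ≡ 11 (mod 29), so λ ≡ 7·11 ≡ 19.
  x = λ² - 10 - 10 = 361 - 20 ≡ 22; y = λ·(10 - 22) - 4 ≡ 0. → (22, 0)
3P: (22, 0) + (10, 4). λ = (4 - 0)/(10 - 22) ≡ 4/17 mod 29. 17⁻¹ ≡ 12 (mod 29), so λ ≡ 19.
  x = λ² - 22 - 10 = 361 - 32 ≡ 10; y = λ·(22 - 10) - 0 ≡ 25. → (10, 25)
4P: (10, 25) + (10, 4): same x and y₁ ≡ -y₂, so the sum is 𝒪.
4P = 𝒪, so the order is 4.

4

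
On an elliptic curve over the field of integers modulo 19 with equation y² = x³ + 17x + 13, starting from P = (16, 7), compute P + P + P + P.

Double-and-add on 4 = (100)₂. Start with P = (16, 7) for the leading 1-bit.
double: tangent at (16, 7): λ = (3·16² + 17)/(2·7) ≡ 6/14. 14⁻¹ ≡ 15 (mod 19) since 14·15 = 210 ≡ 1, so λ ≡ 6·15 ≡ 14.
  x = λ² - 16 - 16 = 196 - 32 ≡ 12; y = λ·(16 - 12) - 7 ≡ 11. → (12, 11)
double: tangent at (12, 11): λ = (3·12² + 17)/(2·11) ≡ 12/3. 3⁻¹ ≡ 13 (mod 19), so λ ≡ 12·13 ≡ 4.
  x = λ² - 12 - 12 = 16 - 24 ≡ 11; y = λ·(12 - 11) - 11 ≡ 12. → (11, 12)

(11, 12)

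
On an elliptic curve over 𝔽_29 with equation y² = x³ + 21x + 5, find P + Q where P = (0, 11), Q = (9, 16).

(11, 28)

(0, 11) + (9, 16). λ = (16 - 11)/(9 - 0) ≡ 5/9 mod 29. 9⁻¹ ≡ 13 (mod 29) since 9·13 = 117 ≡ 1, so λ ≡ 7.
  x = λ² - 0 - 9 = 49 - 9 ≡ 11; y = λ·(0 - 11) - 11 ≡ 28. → (11, 28)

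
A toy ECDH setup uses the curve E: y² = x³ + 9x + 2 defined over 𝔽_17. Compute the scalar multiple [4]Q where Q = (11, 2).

(5, 6)

Repeated addition: build up to 4Q.
2Q: tangent at (11, 2): λ = (3·11² + 9)/(2·2) ≡ 15/4. 4⁻¹ ≡ 13 (mod 17) since 4·13 = 52 ≡ 1, so λ ≡ 15·13 ≡ 8.
  x = λ² - 11 - 11 = 64 - 22 ≡ 8; y = λ·(11 - 8) - 2 ≡ 5. → (8, 5)
3Q: (8, 5) + (11, 2). λ = (2 - 5)/(11 - 8) ≡ 14/3 mod 17. 3⁻¹ ≡ 6 (mod 17), so λ ≡ 16.
  x = λ² - 8 - 11 = 256 - 19 ≡ 16; y = λ·(8 - 16) - 5 ≡ 3. → (16, 3)
4Q: (16, 3) + (11, 2). λ = (2 - 3)/(11 - 16) ≡ 16/12 mod 17. 12⁻¹ ≡ 10 (mod 17) since 12·10 = 120 ≡ 1, so λ ≡ 7.
  x = λ² - 16 - 11 = 49 - 27 ≡ 5; y = λ·(16 - 5) - 3 ≡ 6. → (5, 6)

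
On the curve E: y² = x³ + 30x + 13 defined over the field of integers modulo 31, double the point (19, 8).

(29, 21)

tangent at (19, 8): λ = (3·19² + 30)/(2·8) ≡ 28/16. 16⁻¹ ≡ 2 (mod 31) since 16·2 = 32 ≡ 1, so λ ≡ 28·2 ≡ 25.
  x = λ² - 19 - 19 = 625 - 38 ≡ 29; y = λ·(19 - 29) - 8 ≡ 21. → (29, 21)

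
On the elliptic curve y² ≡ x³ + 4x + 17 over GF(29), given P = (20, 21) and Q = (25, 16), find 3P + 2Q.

(15, 28)

First 3P:
Repeated addition: build up to 3P.
2P: tangent at (20, 21): λ = (3·20² + 4)/(2·21) ≡ 15/13. 13⁻¹ ≡ 9 (mod 29) since 13·9 = 117 ≡ 1, so λ ≡ 15·9 ≡ 19.
  x = λ² - 20 - 20 = 361 - 40 ≡ 2; y = λ·(20 - 2) - 21 ≡ 2. → (2, 2)
3P: (2, 2) + (20, 21). λ = (21 - 2)/(20 - 2) ≡ 19/18 mod 29. 18⁻¹ ≡ 21 (mod 29), so λ ≡ 22.
  x = λ² - 2 - 20 = 484 - 22 ≡ 27; y = λ·(2 - 27) - 2 ≡ 28. → (27, 28)
3P = (27, 28).
Next 2Q:
Repeated addition: build up to 2Q.
2Q: tangent at (25, 16): λ = (3·25² + 4)/(2·16) ≡ 23/3. 3⁻¹ ≡ 10 (mod 29), so λ ≡ 23·10 ≡ 27.
  x = λ² - 25 - 25 = 729 - 50 ≡ 12; y = λ·(25 - 12) - 16 ≡ 16. → (12, 16)
2Q = (12, 16).
Finally 3P + 2Q:
(27, 28) + (12, 16). λ = (16 - 28)/(12 - 27) ≡ 17/14 mod 29. 14⁻¹ ≡ 27 (mod 29), so λ ≡ 24.
  x = λ² - 27 - 12 = 576 - 39 ≡ 15; y = λ·(27 - 15) - 28 ≡ 28. → (15, 28)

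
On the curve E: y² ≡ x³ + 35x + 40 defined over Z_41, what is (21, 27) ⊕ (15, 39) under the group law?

(21, 27) + (15, 39). λ = (39 - 27)/(15 - 21) ≡ 12/35 mod 41. 35⁻¹ ≡ 34 (mod 41) since 35·34 = 1190 ≡ 1, so λ ≡ 39.
  x = λ² - 21 - 15 = 1521 - 36 ≡ 9; y = λ·(21 - 9) - 27 ≡ 31. → (9, 31)

(9, 31)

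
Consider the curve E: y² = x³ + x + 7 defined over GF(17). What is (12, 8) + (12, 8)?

(6, 12)

tangent at (12, 8): λ = (3·12² + 1)/(2·8) ≡ 8/16. 16⁻¹ ≡ 16 (mod 17) since 16·16 = 256 ≡ 1, so λ ≡ 8·16 ≡ 9.
  x = λ² - 12 - 12 = 81 - 24 ≡ 6; y = λ·(12 - 6) - 8 ≡ 12. → (6, 12)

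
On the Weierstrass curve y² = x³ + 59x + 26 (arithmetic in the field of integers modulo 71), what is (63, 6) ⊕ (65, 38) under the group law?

(57, 19)

(63, 6) + (65, 38). λ = (38 - 6)/(65 - 63) ≡ 32/2 mod 71. 2⁻¹ ≡ 36 (mod 71), so λ ≡ 16.
  x = λ² - 63 - 65 = 256 - 128 ≡ 57; y = λ·(63 - 57) - 6 ≡ 19. → (57, 19)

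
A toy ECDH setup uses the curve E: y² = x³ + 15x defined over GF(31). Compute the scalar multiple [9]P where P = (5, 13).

Double-and-add on 9 = (1001)₂. Start with P = (5, 13) for the leading 1-bit.
double: tangent at (5, 13): λ = (3·5² + 15)/(2·13) ≡ 28/26. 26⁻¹ ≡ 6 (mod 31), so λ ≡ 28·6 ≡ 13.
  x = λ² - 5 - 5 = 169 - 10 ≡ 4; y = λ·(5 - 4) - 13 ≡ 0. → (4, 0)
double: (4, 0) + (4, 0): same x and y₁ ≡ -y₂, so the sum is the point at infinity.
double: the point at infinity + the point at infinity = the point at infinity (identity).
add P: the point at infinity + (5, 13) = (5, 13) (identity).

(5, 13)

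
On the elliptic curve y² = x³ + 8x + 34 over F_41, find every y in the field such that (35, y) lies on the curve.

4, 37

x³ + 8x + 34 = 43189 ≡ 16 (mod 41).
Square roots of 16 mod 41: 4 and 37 (since 4² = 16 ≡ 16).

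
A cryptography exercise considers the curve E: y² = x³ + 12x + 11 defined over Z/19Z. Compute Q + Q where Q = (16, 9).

(7, 1)

tangent at (16, 9): λ = (3·16² + 12)/(2·9) ≡ 1/18. 18⁻¹ ≡ 18 (mod 19), so λ ≡ 1·18 ≡ 18.
  x = λ² - 16 - 16 = 324 - 32 ≡ 7; y = λ·(16 - 7) - 9 ≡ 1. → (7, 1)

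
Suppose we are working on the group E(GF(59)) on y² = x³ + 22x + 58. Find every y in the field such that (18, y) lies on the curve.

x³ + 22x + 58 = 6286 ≡ 32 (mod 59).
32 is a non-residue mod 59; no y exists.

none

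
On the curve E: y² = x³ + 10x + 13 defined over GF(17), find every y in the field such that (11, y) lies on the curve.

x³ + 10x + 13 = 1454 ≡ 9 (mod 17).
Square roots of 9 mod 17: 3 and 14 (since 3² = 9 ≡ 9).

3, 14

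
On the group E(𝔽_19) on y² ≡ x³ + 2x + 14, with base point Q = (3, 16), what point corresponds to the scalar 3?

(2, 8)

Repeated addition: build up to 3Q.
2Q: tangent at (3, 16): λ = (3·3² + 2)/(2·16) ≡ 10/13. 13⁻¹ ≡ 3 (mod 19), so λ ≡ 10·3 ≡ 11.
  x = λ² - 3 - 3 = 121 - 6 ≡ 1; y = λ·(3 - 1) - 16 ≡ 6. → (1, 6)
3Q: (1, 6) + (3, 16). λ = (16 - 6)/(3 - 1) ≡ 10/2 mod 19. 2⁻¹ ≡ 10 (mod 19) since 2·10 = 20 ≡ 1, so λ ≡ 5.
  x = λ² - 1 - 3 = 25 - 4 ≡ 2; y = λ·(1 - 2) - 6 ≡ 8. → (2, 8)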